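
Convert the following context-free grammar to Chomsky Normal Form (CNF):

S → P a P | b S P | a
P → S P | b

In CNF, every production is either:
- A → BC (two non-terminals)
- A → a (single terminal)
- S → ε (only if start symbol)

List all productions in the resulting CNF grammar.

TA → a; TB → b; S → a; P → b; S → P X0; X0 → TA P; S → TB X1; X1 → S P; P → S P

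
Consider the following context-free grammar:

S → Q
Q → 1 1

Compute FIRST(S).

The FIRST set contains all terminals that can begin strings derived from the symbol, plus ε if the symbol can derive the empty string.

We compute FIRST(S) using the standard algorithm.
FIRST(Q) = {1}
FIRST(S) = {1}
Therefore, FIRST(S) = {1}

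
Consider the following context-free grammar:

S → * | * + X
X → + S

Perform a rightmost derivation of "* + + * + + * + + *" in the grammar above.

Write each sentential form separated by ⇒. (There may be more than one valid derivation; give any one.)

S ⇒ * + X ⇒ * + + S ⇒ * + + * + X ⇒ * + + * + + S ⇒ * + + * + + * + X ⇒ * + + * + + * + + S ⇒ * + + * + + * + + *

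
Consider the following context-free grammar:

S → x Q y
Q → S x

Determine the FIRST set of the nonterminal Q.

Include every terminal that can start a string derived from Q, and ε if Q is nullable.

We compute FIRST(Q) using the standard algorithm.
FIRST(Q) = {x}
FIRST(S) = {x}
Therefore, FIRST(Q) = {x}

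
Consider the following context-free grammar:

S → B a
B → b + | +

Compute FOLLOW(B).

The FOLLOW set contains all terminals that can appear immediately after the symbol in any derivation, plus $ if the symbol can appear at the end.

We compute FOLLOW(B) using the standard algorithm.
FOLLOW(S) starts with {$}.
FIRST(B) = {+, b}
FIRST(S) = {+, b}
FOLLOW(B) = {a}
FOLLOW(S) = {$}
Therefore, FOLLOW(B) = {a}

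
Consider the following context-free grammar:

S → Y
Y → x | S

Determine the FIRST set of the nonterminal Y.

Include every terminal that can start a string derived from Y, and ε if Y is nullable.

We compute FIRST(Y) using the standard algorithm.
FIRST(S) = {x}
FIRST(Y) = {x}
Therefore, FIRST(Y) = {x}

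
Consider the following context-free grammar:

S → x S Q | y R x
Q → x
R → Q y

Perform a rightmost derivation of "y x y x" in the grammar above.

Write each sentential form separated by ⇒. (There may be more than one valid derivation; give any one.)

S ⇒ y R x ⇒ y Q y x ⇒ y x y x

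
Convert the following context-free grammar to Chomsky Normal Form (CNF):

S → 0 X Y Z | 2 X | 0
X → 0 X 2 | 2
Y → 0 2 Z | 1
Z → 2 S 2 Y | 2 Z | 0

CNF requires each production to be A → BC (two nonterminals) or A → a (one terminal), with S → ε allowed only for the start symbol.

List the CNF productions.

T0 → 0; T2 → 2; S → 0; X → 2; Y → 1; Z → 0; S → T0 X0; X0 → X X1; X1 → Y Z; S → T2 X; X → T0 X2; X2 → X T2; Y → T0 X3; X3 → T2 Z; Z → T2 X4; X4 → S X5; X5 → T2 Y; Z → T2 Z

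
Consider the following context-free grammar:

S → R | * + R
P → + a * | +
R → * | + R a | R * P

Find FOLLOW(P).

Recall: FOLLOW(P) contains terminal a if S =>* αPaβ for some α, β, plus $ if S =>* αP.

We compute FOLLOW(P) using the standard algorithm.
FOLLOW(S) starts with {$}.
FIRST(P) = {+}
FIRST(R) = {*, +}
FIRST(S) = {*, +}
FOLLOW(P) = {$, *, a}
FOLLOW(R) = {$, *, a}
FOLLOW(S) = {$}
Therefore, FOLLOW(P) = {$, *, a}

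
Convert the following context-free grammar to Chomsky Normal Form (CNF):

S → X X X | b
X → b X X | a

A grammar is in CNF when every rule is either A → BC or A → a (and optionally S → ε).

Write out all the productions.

S → b; TB → b; X → a; S → X X0; X0 → X X; X → TB X1; X1 → X X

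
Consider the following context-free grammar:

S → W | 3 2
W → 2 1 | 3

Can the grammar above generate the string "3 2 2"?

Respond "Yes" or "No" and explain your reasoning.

No - no valid derivation exists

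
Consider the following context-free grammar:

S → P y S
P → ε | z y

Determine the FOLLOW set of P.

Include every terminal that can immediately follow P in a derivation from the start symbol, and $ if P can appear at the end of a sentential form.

We compute FOLLOW(P) using the standard algorithm.
FOLLOW(S) starts with {$}.
FIRST(P) = {z, ε}
FIRST(S) = {y, z}
FOLLOW(P) = {y}
FOLLOW(S) = {$}
Therefore, FOLLOW(P) = {y}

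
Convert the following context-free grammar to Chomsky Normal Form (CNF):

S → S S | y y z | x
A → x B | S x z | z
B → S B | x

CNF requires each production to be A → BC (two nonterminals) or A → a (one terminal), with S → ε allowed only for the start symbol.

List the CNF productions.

TY → y; TZ → z; S → x; TX → x; A → z; B → x; S → S S; S → TY X0; X0 → TY TZ; A → TX B; A → S X1; X1 → TX TZ; B → S B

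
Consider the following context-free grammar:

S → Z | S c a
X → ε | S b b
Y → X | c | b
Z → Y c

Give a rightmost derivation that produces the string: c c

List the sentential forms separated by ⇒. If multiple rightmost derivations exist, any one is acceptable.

S ⇒ Z ⇒ Y c ⇒ c c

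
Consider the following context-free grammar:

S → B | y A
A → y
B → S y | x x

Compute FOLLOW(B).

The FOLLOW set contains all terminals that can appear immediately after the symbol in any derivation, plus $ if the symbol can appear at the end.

We compute FOLLOW(B) using the standard algorithm.
FOLLOW(S) starts with {$}.
FIRST(A) = {y}
FIRST(B) = {x, y}
FIRST(S) = {x, y}
FOLLOW(A) = {$, y}
FOLLOW(B) = {$, y}
FOLLOW(S) = {$, y}
Therefore, FOLLOW(B) = {$, y}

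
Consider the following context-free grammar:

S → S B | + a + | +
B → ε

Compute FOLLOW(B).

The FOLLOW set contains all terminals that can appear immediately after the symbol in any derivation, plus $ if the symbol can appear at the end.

We compute FOLLOW(B) using the standard algorithm.
FOLLOW(S) starts with {$}.
FIRST(B) = {ε}
FIRST(S) = {+}
FOLLOW(B) = {$}
FOLLOW(S) = {$}
Therefore, FOLLOW(B) = {$}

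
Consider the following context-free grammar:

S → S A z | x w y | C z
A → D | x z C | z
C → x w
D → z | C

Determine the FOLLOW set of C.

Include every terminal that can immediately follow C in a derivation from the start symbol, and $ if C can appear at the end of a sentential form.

We compute FOLLOW(C) using the standard algorithm.
FOLLOW(S) starts with {$}.
FIRST(A) = {x, z}
FIRST(C) = {x}
FIRST(D) = {x, z}
FIRST(S) = {x}
FOLLOW(A) = {z}
FOLLOW(C) = {z}
FOLLOW(D) = {z}
FOLLOW(S) = {$, x, z}
Therefore, FOLLOW(C) = {z}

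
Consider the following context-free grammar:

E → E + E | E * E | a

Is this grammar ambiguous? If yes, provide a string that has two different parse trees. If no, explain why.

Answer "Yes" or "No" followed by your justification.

Yes - the string 'a * a + a + a * a' has two distinct leftmost derivations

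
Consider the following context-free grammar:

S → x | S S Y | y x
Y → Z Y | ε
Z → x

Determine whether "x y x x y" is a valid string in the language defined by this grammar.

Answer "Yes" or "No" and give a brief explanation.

No - no valid derivation exists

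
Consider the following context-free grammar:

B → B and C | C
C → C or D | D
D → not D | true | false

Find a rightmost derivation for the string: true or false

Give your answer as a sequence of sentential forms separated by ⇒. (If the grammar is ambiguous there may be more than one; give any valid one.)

B ⇒ C ⇒ C or D ⇒ C or false ⇒ D or false ⇒ true or false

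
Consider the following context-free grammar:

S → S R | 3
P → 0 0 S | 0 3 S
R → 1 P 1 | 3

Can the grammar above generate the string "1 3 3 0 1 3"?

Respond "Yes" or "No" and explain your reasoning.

No - no valid derivation exists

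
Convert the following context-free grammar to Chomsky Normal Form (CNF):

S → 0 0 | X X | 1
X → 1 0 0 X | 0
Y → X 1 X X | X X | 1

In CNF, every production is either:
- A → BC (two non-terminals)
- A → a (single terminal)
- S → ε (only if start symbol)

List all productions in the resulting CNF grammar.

T0 → 0; S → 1; T1 → 1; X → 0; Y → 1; S → T0 T0; S → X X; X → T1 X0; X0 → T0 X1; X1 → T0 X; Y → X X2; X2 → T1 X3; X3 → X X; Y → X X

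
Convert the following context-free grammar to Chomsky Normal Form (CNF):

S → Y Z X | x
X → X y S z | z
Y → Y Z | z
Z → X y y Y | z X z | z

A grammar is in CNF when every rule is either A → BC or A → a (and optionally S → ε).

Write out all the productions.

S → x; TY → y; TZ → z; X → z; Y → z; Z → z; S → Y X0; X0 → Z X; X → X X1; X1 → TY X2; X2 → S TZ; Y → Y Z; Z → X X3; X3 → TY X4; X4 → TY Y; Z → TZ X5; X5 → X TZ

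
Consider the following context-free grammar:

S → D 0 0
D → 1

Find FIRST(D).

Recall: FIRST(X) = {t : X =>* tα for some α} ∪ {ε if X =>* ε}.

We compute FIRST(D) using the standard algorithm.
FIRST(D) = {1}
FIRST(S) = {1}
Therefore, FIRST(D) = {1}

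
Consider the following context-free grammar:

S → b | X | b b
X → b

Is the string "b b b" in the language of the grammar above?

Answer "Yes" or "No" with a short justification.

No - no valid derivation exists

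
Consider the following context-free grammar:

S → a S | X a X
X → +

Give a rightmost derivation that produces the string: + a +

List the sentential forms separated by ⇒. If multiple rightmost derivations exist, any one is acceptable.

S ⇒ X a X ⇒ X a + ⇒ + a +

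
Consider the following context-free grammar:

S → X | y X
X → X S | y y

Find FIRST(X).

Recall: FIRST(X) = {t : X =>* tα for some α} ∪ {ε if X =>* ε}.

We compute FIRST(X) using the standard algorithm.
FIRST(S) = {y}
FIRST(X) = {y}
Therefore, FIRST(X) = {y}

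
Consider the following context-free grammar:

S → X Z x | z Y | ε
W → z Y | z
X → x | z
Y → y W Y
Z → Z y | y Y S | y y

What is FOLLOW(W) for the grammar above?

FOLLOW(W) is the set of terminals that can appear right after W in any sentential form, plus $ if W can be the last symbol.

We compute FOLLOW(W) using the standard algorithm.
FOLLOW(S) starts with {$}.
FIRST(S) = {x, z, ε}
FIRST(W) = {z}
FIRST(X) = {x, z}
FIRST(Y) = {y}
FIRST(Z) = {y}
FOLLOW(S) = {$, x, y}
FOLLOW(W) = {y}
FOLLOW(X) = {y}
FOLLOW(Y) = {$, x, y, z}
FOLLOW(Z) = {x, y}
Therefore, FOLLOW(W) = {y}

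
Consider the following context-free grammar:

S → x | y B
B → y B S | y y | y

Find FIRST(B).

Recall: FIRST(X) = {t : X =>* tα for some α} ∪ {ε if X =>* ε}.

We compute FIRST(B) using the standard algorithm.
FIRST(B) = {y}
FIRST(S) = {x, y}
Therefore, FIRST(B) = {y}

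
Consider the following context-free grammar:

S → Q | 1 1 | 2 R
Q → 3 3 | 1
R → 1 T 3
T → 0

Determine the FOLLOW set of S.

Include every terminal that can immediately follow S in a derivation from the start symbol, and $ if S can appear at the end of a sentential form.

We compute FOLLOW(S) using the standard algorithm.
FOLLOW(S) starts with {$}.
FIRST(Q) = {1, 3}
FIRST(R) = {1}
FIRST(S) = {1, 2, 3}
FIRST(T) = {0}
FOLLOW(Q) = {$}
FOLLOW(R) = {$}
FOLLOW(S) = {$}
FOLLOW(T) = {3}
Therefore, FOLLOW(S) = {$}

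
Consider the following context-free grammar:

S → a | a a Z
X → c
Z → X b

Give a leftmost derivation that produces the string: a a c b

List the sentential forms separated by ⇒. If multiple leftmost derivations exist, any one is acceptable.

S ⇒ a a Z ⇒ a a X b ⇒ a a c b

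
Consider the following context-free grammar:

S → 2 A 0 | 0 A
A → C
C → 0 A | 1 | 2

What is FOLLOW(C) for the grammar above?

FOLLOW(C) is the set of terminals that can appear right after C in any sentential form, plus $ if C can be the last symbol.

We compute FOLLOW(C) using the standard algorithm.
FOLLOW(S) starts with {$}.
FIRST(A) = {0, 1, 2}
FIRST(C) = {0, 1, 2}
FIRST(S) = {0, 2}
FOLLOW(A) = {$, 0}
FOLLOW(C) = {$, 0}
FOLLOW(S) = {$}
Therefore, FOLLOW(C) = {$, 0}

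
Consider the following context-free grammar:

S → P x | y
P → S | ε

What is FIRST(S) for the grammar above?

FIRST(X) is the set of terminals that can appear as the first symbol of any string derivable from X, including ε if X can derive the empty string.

We compute FIRST(S) using the standard algorithm.
FIRST(P) = {x, y, ε}
FIRST(S) = {x, y}
Therefore, FIRST(S) = {x, y}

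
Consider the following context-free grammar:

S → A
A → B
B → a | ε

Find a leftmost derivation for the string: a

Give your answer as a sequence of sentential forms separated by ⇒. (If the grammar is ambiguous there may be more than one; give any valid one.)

S ⇒ A ⇒ B ⇒ a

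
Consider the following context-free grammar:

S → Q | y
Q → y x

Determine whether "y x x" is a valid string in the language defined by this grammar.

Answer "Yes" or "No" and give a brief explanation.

No - no valid derivation exists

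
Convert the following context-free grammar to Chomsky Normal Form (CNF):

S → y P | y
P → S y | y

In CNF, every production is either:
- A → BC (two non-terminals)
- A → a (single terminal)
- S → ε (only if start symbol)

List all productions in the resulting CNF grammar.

TY → y; S → y; P → y; S → TY P; P → S TY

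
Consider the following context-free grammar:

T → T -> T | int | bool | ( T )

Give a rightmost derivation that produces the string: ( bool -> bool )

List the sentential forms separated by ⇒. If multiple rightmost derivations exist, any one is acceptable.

T ⇒ ( T ) ⇒ ( T -> T ) ⇒ ( T -> bool ) ⇒ ( bool -> bool )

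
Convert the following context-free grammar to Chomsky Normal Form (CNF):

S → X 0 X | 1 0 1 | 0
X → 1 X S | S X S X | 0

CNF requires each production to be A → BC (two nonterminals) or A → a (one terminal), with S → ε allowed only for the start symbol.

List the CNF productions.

T0 → 0; T1 → 1; S → 0; X → 0; S → X X0; X0 → T0 X; S → T1 X1; X1 → T0 T1; X → T1 X2; X2 → X S; X → S X3; X3 → X X4; X4 → S X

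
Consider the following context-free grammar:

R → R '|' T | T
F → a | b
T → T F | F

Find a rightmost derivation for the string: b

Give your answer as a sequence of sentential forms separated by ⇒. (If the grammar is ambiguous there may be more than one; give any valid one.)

R ⇒ T ⇒ F ⇒ b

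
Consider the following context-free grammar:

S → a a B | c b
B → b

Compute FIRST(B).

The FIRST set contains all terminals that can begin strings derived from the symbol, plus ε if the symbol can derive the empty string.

We compute FIRST(B) using the standard algorithm.
FIRST(B) = {b}
FIRST(S) = {a, c}
Therefore, FIRST(B) = {b}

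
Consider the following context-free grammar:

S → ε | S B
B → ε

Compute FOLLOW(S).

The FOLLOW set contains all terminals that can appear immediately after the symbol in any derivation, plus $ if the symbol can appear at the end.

We compute FOLLOW(S) using the standard algorithm.
FOLLOW(S) starts with {$}.
FIRST(B) = {ε}
FIRST(S) = {ε}
FOLLOW(B) = {$}
FOLLOW(S) = {$}
Therefore, FOLLOW(S) = {$}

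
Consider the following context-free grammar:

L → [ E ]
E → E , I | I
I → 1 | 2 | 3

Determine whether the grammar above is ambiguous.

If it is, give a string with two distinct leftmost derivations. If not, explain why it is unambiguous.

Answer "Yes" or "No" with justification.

No - the grammar is unambiguous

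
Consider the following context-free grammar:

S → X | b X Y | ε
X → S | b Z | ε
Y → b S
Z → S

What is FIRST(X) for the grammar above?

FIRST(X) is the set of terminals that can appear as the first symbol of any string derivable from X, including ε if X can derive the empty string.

We compute FIRST(X) using the standard algorithm.
FIRST(S) = {b, ε}
FIRST(X) = {b, ε}
FIRST(Y) = {b}
FIRST(Z) = {b, ε}
Therefore, FIRST(X) = {b, ε}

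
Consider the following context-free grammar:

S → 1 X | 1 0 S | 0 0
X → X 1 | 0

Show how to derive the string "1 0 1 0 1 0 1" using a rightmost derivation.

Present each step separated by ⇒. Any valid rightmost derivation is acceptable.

S ⇒ 1 0 S ⇒ 1 0 1 0 S ⇒ 1 0 1 0 1 X ⇒ 1 0 1 0 1 X 1 ⇒ 1 0 1 0 1 0 1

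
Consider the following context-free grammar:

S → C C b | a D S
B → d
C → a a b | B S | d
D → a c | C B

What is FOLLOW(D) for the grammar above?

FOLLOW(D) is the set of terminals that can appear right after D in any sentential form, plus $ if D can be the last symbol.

We compute FOLLOW(D) using the standard algorithm.
FOLLOW(S) starts with {$}.
FIRST(B) = {d}
FIRST(C) = {a, d}
FIRST(D) = {a, d}
FIRST(S) = {a, d}
FOLLOW(B) = {a, d}
FOLLOW(C) = {a, b, d}
FOLLOW(D) = {a, d}
FOLLOW(S) = {$, a, b, d}
Therefore, FOLLOW(D) = {a, d}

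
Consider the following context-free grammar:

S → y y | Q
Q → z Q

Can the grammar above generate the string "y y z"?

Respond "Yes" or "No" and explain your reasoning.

No - no valid derivation exists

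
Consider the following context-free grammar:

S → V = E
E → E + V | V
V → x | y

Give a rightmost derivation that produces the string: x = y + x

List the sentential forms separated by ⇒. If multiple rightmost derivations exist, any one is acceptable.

S ⇒ V = E ⇒ V = E + V ⇒ V = E + x ⇒ V = V + x ⇒ V = y + x ⇒ x = y + x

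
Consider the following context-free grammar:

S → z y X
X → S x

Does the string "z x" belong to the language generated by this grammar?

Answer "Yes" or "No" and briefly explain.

No - no valid derivation exists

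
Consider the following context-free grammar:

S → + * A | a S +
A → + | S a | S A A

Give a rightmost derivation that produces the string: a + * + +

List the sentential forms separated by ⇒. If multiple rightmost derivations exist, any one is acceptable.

S ⇒ a S + ⇒ a + * A + ⇒ a + * + +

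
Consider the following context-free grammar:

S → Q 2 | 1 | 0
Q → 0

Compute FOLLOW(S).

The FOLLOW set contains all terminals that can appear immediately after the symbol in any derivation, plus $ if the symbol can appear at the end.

We compute FOLLOW(S) using the standard algorithm.
FOLLOW(S) starts with {$}.
FIRST(Q) = {0}
FIRST(S) = {0, 1}
FOLLOW(Q) = {2}
FOLLOW(S) = {$}
Therefore, FOLLOW(S) = {$}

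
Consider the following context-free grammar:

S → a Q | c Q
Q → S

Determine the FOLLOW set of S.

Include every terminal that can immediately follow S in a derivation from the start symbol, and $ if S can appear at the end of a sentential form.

We compute FOLLOW(S) using the standard algorithm.
FOLLOW(S) starts with {$}.
FIRST(Q) = {a, c}
FIRST(S) = {a, c}
FOLLOW(Q) = {$}
FOLLOW(S) = {$}
Therefore, FOLLOW(S) = {$}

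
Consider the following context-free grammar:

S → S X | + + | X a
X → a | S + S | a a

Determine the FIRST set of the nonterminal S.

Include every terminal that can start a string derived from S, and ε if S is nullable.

We compute FIRST(S) using the standard algorithm.
FIRST(S) = {+, a}
FIRST(X) = {+, a}
Therefore, FIRST(S) = {+, a}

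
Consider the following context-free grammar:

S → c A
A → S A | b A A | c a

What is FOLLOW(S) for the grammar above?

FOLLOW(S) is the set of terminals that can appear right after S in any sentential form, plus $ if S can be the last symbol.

We compute FOLLOW(S) using the standard algorithm.
FOLLOW(S) starts with {$}.
FIRST(A) = {b, c}
FIRST(S) = {c}
FOLLOW(A) = {$, b, c}
FOLLOW(S) = {$, b, c}
Therefore, FOLLOW(S) = {$, b, c}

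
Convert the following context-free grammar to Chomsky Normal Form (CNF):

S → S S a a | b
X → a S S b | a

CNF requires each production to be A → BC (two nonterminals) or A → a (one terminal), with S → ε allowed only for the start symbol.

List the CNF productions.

TA → a; S → b; TB → b; X → a; S → S X0; X0 → S X1; X1 → TA TA; X → TA X2; X2 → S X3; X3 → S TB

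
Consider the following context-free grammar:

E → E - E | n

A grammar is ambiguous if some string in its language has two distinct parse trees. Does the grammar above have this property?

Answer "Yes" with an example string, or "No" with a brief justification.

Yes - the string 'n - n - n - n - n - n' has two distinct parse trees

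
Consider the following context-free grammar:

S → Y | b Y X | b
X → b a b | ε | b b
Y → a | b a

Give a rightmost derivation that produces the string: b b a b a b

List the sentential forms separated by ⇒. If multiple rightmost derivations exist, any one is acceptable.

S ⇒ b Y X ⇒ b Y b a b ⇒ b b a b a b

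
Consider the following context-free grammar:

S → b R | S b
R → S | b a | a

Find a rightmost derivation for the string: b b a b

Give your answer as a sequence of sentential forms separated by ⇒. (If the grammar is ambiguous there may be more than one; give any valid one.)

S ⇒ S b ⇒ b R b ⇒ b b a b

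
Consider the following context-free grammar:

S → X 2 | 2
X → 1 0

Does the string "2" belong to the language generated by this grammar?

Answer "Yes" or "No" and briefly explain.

Yes - a valid derivation exists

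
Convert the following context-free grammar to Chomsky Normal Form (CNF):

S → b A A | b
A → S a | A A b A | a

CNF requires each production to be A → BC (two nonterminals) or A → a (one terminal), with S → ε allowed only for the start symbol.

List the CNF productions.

TB → b; S → b; TA → a; A → a; S → TB X0; X0 → A A; A → S TA; A → A X1; X1 → A X2; X2 → TB A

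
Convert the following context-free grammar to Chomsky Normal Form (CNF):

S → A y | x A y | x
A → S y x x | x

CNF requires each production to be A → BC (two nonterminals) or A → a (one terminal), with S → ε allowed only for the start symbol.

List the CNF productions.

TY → y; TX → x; S → x; A → x; S → A TY; S → TX X0; X0 → A TY; A → S X1; X1 → TY X2; X2 → TX TX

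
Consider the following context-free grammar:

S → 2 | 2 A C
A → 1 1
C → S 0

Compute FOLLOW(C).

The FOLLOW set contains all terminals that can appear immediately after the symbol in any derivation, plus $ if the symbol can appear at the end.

We compute FOLLOW(C) using the standard algorithm.
FOLLOW(S) starts with {$}.
FIRST(A) = {1}
FIRST(C) = {2}
FIRST(S) = {2}
FOLLOW(A) = {2}
FOLLOW(C) = {$, 0}
FOLLOW(S) = {$, 0}
Therefore, FOLLOW(C) = {$, 0}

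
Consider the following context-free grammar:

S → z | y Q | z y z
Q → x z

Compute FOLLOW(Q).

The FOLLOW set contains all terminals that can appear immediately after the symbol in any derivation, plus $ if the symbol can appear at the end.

We compute FOLLOW(Q) using the standard algorithm.
FOLLOW(S) starts with {$}.
FIRST(Q) = {x}
FIRST(S) = {y, z}
FOLLOW(Q) = {$}
FOLLOW(S) = {$}
Therefore, FOLLOW(Q) = {$}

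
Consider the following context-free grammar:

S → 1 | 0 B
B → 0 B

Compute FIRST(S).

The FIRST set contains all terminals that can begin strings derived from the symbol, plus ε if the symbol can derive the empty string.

We compute FIRST(S) using the standard algorithm.
FIRST(B) = {0}
FIRST(S) = {0, 1}
Therefore, FIRST(S) = {0, 1}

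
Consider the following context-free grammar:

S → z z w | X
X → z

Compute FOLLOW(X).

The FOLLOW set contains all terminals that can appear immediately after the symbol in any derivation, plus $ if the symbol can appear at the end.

We compute FOLLOW(X) using the standard algorithm.
FOLLOW(S) starts with {$}.
FIRST(S) = {z}
FIRST(X) = {z}
FOLLOW(S) = {$}
FOLLOW(X) = {$}
Therefore, FOLLOW(X) = {$}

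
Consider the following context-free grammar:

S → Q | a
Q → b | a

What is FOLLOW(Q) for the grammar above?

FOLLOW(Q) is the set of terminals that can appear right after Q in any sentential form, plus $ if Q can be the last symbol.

We compute FOLLOW(Q) using the standard algorithm.
FOLLOW(S) starts with {$}.
FIRST(Q) = {a, b}
FIRST(S) = {a, b}
FOLLOW(Q) = {$}
FOLLOW(S) = {$}
Therefore, FOLLOW(Q) = {$}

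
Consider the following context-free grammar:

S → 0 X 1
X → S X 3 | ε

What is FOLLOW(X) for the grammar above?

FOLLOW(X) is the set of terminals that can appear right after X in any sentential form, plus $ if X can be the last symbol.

We compute FOLLOW(X) using the standard algorithm.
FOLLOW(S) starts with {$}.
FIRST(S) = {0}
FIRST(X) = {0, ε}
FOLLOW(S) = {$, 0, 3}
FOLLOW(X) = {1, 3}
Therefore, FOLLOW(X) = {1, 3}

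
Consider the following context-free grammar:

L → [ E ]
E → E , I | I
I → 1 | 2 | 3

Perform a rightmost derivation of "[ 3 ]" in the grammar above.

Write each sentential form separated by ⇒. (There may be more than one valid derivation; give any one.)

L ⇒ [ E ] ⇒ [ I ] ⇒ [ 3 ]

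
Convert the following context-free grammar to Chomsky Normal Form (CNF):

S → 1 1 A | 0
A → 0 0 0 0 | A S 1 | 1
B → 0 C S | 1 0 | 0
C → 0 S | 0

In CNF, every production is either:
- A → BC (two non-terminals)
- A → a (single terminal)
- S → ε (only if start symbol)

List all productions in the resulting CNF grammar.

T1 → 1; S → 0; T0 → 0; A → 1; B → 0; C → 0; S → T1 X0; X0 → T1 A; A → T0 X1; X1 → T0 X2; X2 → T0 T0; A → A X3; X3 → S T1; B → T0 X4; X4 → C S; B → T1 T0; C → T0 S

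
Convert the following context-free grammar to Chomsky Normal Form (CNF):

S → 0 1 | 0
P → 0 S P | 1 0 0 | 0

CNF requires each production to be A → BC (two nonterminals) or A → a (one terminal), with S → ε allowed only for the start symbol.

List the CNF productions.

T0 → 0; T1 → 1; S → 0; P → 0; S → T0 T1; P → T0 X0; X0 → S P; P → T1 X1; X1 → T0 T0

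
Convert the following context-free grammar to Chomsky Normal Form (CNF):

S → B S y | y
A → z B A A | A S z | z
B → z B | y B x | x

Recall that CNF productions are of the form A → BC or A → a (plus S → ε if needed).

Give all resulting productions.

TY → y; S → y; TZ → z; A → z; TX → x; B → x; S → B X0; X0 → S TY; A → TZ X1; X1 → B X2; X2 → A A; A → A X3; X3 → S TZ; B → TZ B; B → TY X4; X4 → B TX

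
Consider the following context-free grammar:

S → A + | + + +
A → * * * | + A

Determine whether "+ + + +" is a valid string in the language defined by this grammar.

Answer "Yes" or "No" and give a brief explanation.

No - no valid derivation exists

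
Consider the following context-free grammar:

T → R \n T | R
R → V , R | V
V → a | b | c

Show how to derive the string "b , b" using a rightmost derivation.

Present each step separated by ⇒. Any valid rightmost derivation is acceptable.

T ⇒ R ⇒ V , R ⇒ V , V ⇒ V , b ⇒ b , b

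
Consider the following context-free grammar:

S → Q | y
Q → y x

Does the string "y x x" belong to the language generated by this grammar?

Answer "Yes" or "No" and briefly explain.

No - no valid derivation exists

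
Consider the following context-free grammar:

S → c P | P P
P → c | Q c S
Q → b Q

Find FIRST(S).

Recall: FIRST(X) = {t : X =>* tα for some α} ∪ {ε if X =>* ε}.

We compute FIRST(S) using the standard algorithm.
FIRST(P) = {b, c}
FIRST(Q) = {b}
FIRST(S) = {b, c}
Therefore, FIRST(S) = {b, c}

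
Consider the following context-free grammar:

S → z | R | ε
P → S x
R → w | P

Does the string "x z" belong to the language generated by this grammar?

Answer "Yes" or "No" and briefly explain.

No - no valid derivation exists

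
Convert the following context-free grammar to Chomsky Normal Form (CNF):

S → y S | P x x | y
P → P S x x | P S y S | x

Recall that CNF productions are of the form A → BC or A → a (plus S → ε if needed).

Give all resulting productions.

TY → y; TX → x; S → y; P → x; S → TY S; S → P X0; X0 → TX TX; P → P X1; X1 → S X2; X2 → TX TX; P → P X3; X3 → S X4; X4 → TY S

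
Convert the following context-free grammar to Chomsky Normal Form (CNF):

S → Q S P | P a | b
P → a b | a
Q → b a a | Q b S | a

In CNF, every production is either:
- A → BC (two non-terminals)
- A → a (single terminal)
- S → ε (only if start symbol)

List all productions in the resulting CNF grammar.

TA → a; S → b; TB → b; P → a; Q → a; S → Q X0; X0 → S P; S → P TA; P → TA TB; Q → TB X1; X1 → TA TA; Q → Q X2; X2 → TB S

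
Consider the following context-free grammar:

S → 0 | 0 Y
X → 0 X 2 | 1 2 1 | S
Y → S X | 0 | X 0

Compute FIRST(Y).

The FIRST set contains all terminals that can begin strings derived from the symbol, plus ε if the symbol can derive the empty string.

We compute FIRST(Y) using the standard algorithm.
FIRST(S) = {0}
FIRST(X) = {0, 1}
FIRST(Y) = {0, 1}
Therefore, FIRST(Y) = {0, 1}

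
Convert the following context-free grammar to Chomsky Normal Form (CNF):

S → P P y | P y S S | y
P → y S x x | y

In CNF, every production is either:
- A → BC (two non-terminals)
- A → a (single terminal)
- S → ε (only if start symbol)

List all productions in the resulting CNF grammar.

TY → y; S → y; TX → x; P → y; S → P X0; X0 → P TY; S → P X1; X1 → TY X2; X2 → S S; P → TY X3; X3 → S X4; X4 → TX TX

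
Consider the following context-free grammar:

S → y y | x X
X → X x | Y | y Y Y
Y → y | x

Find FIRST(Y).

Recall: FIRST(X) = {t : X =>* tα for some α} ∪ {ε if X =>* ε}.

We compute FIRST(Y) using the standard algorithm.
FIRST(S) = {x, y}
FIRST(X) = {x, y}
FIRST(Y) = {x, y}
Therefore, FIRST(Y) = {x, y}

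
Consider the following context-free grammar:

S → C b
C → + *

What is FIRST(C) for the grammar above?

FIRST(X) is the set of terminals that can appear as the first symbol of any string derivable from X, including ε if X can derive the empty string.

We compute FIRST(C) using the standard algorithm.
FIRST(C) = {+}
FIRST(S) = {+}
Therefore, FIRST(C) = {+}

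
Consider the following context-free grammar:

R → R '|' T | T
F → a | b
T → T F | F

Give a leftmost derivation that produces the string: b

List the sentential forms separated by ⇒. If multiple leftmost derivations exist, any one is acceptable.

R ⇒ T ⇒ F ⇒ b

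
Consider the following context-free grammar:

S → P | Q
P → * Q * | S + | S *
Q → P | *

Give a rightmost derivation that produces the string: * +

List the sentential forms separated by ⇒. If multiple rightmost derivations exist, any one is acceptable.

S ⇒ P ⇒ S + ⇒ Q + ⇒ * +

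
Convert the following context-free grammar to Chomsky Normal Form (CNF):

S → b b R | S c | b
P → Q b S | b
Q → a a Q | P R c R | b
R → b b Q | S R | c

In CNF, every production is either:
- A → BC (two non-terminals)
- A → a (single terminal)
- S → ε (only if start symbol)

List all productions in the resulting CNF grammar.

TB → b; TC → c; S → b; P → b; TA → a; Q → b; R → c; S → TB X0; X0 → TB R; S → S TC; P → Q X1; X1 → TB S; Q → TA X2; X2 → TA Q; Q → P X3; X3 → R X4; X4 → TC R; R → TB X5; X5 → TB Q; R → S R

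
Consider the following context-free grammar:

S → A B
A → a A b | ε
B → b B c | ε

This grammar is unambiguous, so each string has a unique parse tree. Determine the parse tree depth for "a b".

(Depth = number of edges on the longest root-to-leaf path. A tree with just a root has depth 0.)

3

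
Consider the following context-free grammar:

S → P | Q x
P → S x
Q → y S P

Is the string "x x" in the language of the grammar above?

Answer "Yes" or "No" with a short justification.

No - no valid derivation exists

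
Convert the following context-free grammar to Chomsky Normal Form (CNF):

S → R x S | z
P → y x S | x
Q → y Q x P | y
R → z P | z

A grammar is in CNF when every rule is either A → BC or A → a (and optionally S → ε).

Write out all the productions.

TX → x; S → z; TY → y; P → x; Q → y; TZ → z; R → z; S → R X0; X0 → TX S; P → TY X1; X1 → TX S; Q → TY X2; X2 → Q X3; X3 → TX P; R → TZ P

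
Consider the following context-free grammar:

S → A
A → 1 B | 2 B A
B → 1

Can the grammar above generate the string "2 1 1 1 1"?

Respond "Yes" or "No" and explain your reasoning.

No - no valid derivation exists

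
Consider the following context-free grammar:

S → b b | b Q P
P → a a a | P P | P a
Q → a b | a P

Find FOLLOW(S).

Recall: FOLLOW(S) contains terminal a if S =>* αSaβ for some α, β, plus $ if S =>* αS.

We compute FOLLOW(S) using the standard algorithm.
FOLLOW(S) starts with {$}.
FIRST(P) = {a}
FIRST(Q) = {a}
FIRST(S) = {b}
FOLLOW(P) = {$, a}
FOLLOW(Q) = {a}
FOLLOW(S) = {$}
Therefore, FOLLOW(S) = {$}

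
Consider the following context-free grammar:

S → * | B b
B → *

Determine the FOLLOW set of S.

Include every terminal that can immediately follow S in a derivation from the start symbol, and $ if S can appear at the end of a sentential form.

We compute FOLLOW(S) using the standard algorithm.
FOLLOW(S) starts with {$}.
FIRST(B) = {*}
FIRST(S) = {*}
FOLLOW(B) = {b}
FOLLOW(S) = {$}
Therefore, FOLLOW(S) = {$}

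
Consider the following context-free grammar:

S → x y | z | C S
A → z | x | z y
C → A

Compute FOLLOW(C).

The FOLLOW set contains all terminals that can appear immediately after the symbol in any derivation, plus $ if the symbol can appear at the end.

We compute FOLLOW(C) using the standard algorithm.
FOLLOW(S) starts with {$}.
FIRST(A) = {x, z}
FIRST(C) = {x, z}
FIRST(S) = {x, z}
FOLLOW(A) = {x, z}
FOLLOW(C) = {x, z}
FOLLOW(S) = {$}
Therefore, FOLLOW(C) = {x, z}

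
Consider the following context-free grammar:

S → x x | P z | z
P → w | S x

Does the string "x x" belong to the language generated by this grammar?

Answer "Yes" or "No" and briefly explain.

Yes - a valid derivation exists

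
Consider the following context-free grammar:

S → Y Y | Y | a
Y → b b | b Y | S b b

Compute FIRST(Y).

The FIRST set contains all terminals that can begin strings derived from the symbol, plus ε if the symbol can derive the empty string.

We compute FIRST(Y) using the standard algorithm.
FIRST(S) = {a, b}
FIRST(Y) = {a, b}
Therefore, FIRST(Y) = {a, b}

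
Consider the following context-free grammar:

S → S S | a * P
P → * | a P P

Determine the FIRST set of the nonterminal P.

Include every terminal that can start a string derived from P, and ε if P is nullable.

We compute FIRST(P) using the standard algorithm.
FIRST(P) = {*, a}
FIRST(S) = {a}
Therefore, FIRST(P) = {*, a}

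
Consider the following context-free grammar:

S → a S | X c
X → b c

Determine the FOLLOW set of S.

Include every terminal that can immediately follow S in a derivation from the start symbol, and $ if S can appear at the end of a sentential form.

We compute FOLLOW(S) using the standard algorithm.
FOLLOW(S) starts with {$}.
FIRST(S) = {a, b}
FIRST(X) = {b}
FOLLOW(S) = {$}
FOLLOW(X) = {c}
Therefore, FOLLOW(S) = {$}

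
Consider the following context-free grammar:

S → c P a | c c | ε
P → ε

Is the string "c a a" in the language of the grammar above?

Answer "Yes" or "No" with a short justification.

No - no valid derivation exists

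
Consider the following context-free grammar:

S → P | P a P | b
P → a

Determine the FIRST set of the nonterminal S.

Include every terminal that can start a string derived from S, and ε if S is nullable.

We compute FIRST(S) using the standard algorithm.
FIRST(P) = {a}
FIRST(S) = {a, b}
Therefore, FIRST(S) = {a, b}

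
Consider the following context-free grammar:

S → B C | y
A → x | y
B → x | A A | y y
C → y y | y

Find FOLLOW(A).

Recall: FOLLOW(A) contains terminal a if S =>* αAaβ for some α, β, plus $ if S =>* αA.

We compute FOLLOW(A) using the standard algorithm.
FOLLOW(S) starts with {$}.
FIRST(A) = {x, y}
FIRST(B) = {x, y}
FIRST(C) = {y}
FIRST(S) = {x, y}
FOLLOW(A) = {x, y}
FOLLOW(B) = {y}
FOLLOW(C) = {$}
FOLLOW(S) = {$}
Therefore, FOLLOW(A) = {x, y}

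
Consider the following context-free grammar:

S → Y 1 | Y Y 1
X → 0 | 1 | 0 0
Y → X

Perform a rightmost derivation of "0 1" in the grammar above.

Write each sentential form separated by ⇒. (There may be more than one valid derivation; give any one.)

S ⇒ Y 1 ⇒ X 1 ⇒ 0 1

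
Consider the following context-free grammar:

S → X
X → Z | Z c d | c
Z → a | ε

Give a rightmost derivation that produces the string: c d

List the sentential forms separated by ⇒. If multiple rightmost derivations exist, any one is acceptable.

S ⇒ X ⇒ Z c d ⇒ c d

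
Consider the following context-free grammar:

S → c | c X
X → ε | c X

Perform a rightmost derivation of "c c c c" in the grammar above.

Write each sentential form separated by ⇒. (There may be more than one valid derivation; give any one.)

S ⇒ c X ⇒ c c X ⇒ c c c X ⇒ c c c c X ⇒ c c c c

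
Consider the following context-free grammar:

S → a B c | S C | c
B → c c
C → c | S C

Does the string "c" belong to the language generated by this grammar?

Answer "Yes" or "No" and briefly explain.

Yes - a valid derivation exists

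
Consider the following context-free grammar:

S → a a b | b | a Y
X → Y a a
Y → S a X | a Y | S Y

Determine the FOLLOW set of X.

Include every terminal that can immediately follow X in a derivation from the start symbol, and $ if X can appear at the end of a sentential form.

We compute FOLLOW(X) using the standard algorithm.
FOLLOW(S) starts with {$}.
FIRST(S) = {a, b}
FIRST(X) = {a, b}
FIRST(Y) = {a, b}
FOLLOW(S) = {$, a, b}
FOLLOW(X) = {$, a, b}
FOLLOW(Y) = {$, a, b}
Therefore, FOLLOW(X) = {$, a, b}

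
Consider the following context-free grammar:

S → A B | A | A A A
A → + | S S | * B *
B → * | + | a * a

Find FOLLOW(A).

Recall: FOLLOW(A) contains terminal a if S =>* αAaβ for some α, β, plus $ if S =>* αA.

We compute FOLLOW(A) using the standard algorithm.
FOLLOW(S) starts with {$}.
FIRST(A) = {*, +}
FIRST(B) = {*, +, a}
FIRST(S) = {*, +}
FOLLOW(A) = {$, *, +, a}
FOLLOW(B) = {$, *, +, a}
FOLLOW(S) = {$, *, +, a}
Therefore, FOLLOW(A) = {$, *, +, a}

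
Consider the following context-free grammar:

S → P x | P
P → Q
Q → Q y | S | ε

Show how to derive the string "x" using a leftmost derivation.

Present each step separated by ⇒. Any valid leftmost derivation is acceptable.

S ⇒ P x ⇒ Q x ⇒ x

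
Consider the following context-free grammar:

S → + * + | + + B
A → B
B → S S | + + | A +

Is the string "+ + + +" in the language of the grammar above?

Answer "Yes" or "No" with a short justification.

Yes - a valid derivation exists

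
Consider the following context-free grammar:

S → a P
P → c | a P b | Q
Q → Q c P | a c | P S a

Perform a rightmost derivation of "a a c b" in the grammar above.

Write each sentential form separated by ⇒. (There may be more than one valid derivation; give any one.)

S ⇒ a P ⇒ a a P b ⇒ a a c b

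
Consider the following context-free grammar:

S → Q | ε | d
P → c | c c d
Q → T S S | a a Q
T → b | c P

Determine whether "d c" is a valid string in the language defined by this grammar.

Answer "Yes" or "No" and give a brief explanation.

No - no valid derivation exists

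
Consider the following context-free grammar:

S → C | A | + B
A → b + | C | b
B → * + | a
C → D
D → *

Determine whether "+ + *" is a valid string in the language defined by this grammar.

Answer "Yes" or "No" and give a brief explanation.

No - no valid derivation exists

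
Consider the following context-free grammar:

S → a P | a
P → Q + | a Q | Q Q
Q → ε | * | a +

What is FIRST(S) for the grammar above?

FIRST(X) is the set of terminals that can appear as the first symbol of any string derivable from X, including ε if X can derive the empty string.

We compute FIRST(S) using the standard algorithm.
FIRST(P) = {*, +, a, ε}
FIRST(Q) = {*, a, ε}
FIRST(S) = {a}
Therefore, FIRST(S) = {a}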